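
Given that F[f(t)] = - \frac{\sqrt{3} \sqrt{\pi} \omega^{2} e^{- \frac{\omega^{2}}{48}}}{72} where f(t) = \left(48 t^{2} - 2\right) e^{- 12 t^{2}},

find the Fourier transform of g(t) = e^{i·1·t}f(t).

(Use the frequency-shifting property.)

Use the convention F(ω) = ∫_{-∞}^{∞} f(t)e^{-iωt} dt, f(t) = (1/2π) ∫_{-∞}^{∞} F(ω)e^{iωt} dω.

F[g](ω) = - \frac{\sqrt{3} \sqrt{\pi} \left(\omega - 1\right)^{2} e^{- \frac{\left(\omega - 1\right)^{2}}{48}}}{72}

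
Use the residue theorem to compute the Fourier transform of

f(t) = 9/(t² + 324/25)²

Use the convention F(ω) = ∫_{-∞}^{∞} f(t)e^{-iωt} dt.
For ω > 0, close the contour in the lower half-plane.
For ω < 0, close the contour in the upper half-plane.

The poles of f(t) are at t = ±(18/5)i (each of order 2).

Let g(z) = f(z)e^{-iωz}; for large |z| the factor e^{-iωz} decays in the lower half-plane when ω > 0 and in the upper half-plane when ω < 0.

Case ω > 0 (lower half-plane, clockwise contour ⇒ F(ω) = -2πi·ΣRes):
  Res_{z = - \frac{18 i}{5}} g(z) = \frac{25 i \left(18 \omega + 5\right) e^{- \frac{18 \omega}{5}}}{2592} (pole of order 2)
  F(ω) = -2πi·ΣRes = \frac{25 \pi \left(18 \omega + 5\right) e^{- \frac{18 \omega}{5}}}{1296}

Case ω < 0 (upper half-plane, counterclockwise contour ⇒ F(ω) = +2πi·ΣRes):
  Res_{z = \frac{18 i}{5}} g(z) = \frac{25 i \left(18 \omega - 5\right) e^{\frac{18 \omega}{5}}}{2592} (pole of order 2)
  F(ω) = 2πi·ΣRes = \frac{25 \pi \left(5 - 18 \omega\right) e^{\frac{18 \omega}{5}}}{1296}

Both cases combine into a single formula in |ω|:

F(ω) = \frac{25 \pi \left(18 \left|{\omega}\right| + 5\right) e^{- \frac{18 \left|{\omega}\right|}{5}}}{1296}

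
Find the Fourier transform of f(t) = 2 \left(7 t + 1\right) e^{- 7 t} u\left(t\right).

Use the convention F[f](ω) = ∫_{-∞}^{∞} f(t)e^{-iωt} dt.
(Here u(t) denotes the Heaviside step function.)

F(ω) = \frac{2 \left(- i \omega - 14\right)}{\omega^{2} - 14 i \omega - 49}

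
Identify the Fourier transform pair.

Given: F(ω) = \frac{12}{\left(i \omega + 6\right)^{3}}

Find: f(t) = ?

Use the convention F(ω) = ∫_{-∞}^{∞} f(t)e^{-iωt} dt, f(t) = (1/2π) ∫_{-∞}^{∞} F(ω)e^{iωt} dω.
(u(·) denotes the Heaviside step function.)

f(t) = 6 t^{2} e^{- 6 t} u\left(t\right)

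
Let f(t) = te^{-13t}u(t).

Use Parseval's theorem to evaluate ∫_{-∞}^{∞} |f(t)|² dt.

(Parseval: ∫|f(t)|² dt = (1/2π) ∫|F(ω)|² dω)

∫|f(t)|² dt = \frac{1}{8788}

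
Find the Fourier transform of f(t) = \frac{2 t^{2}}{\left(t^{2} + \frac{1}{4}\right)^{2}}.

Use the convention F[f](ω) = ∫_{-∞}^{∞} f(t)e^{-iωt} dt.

F(ω) = \pi \left(2 - \left|{\omega}\right|\right) e^{- \frac{\left|{\omega}\right|}{2}}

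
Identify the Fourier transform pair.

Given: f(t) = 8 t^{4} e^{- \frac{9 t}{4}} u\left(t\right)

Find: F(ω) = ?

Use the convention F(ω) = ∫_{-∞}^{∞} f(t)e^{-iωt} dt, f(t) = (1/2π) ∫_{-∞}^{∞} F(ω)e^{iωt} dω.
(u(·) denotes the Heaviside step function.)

F(ω) = \frac{196608}{\left(4 i \omega + 9\right)^{5}}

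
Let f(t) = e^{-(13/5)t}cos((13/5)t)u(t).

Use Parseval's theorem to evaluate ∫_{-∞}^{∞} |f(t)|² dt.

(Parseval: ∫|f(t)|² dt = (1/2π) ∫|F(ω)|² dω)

∫|f(t)|² dt = \frac{15}{104}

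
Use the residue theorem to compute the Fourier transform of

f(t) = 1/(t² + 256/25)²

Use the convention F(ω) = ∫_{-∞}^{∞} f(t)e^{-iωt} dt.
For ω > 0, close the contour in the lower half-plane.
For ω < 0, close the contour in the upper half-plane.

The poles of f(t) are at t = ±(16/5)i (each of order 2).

Let g(z) = f(z)e^{-iωz}; for large |z| the factor e^{-iωz} decays in the lower half-plane when ω > 0 and in the upper half-plane when ω < 0.

Case ω > 0 (lower half-plane, clockwise contour ⇒ F(ω) = -2πi·ΣRes):
  Res_{z = - \frac{16 i}{5}} g(z) = \frac{25 i \left(16 \omega + 5\right) e^{- \frac{16 \omega}{5}}}{16384} (pole of order 2)
  F(ω) = -2πi·ΣRes = \frac{25 \pi \left(16 \omega + 5\right) e^{- \frac{16 \omega}{5}}}{8192}

Case ω < 0 (upper half-plane, counterclockwise contour ⇒ F(ω) = +2πi·ΣRes):
  Res_{z = \frac{16 i}{5}} g(z) = \frac{25 i \left(16 \omega - 5\right) e^{\frac{16 \omega}{5}}}{16384} (pole of order 2)
  F(ω) = 2πi·ΣRes = \frac{25 \pi \left(5 - 16 \omega\right) e^{\frac{16 \omega}{5}}}{8192}

Both cases combine into a single formula in |ω|:

F(ω) = \frac{25 \pi \left(16 \left|{\omega}\right| + 5\right) e^{- \frac{16 \left|{\omega}\right|}{5}}}{8192}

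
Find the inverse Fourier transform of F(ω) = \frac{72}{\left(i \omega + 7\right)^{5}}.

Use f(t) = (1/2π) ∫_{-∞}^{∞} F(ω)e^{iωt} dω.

f(t) = 3 t^{4} e^{- 7 t} u\left(t\right)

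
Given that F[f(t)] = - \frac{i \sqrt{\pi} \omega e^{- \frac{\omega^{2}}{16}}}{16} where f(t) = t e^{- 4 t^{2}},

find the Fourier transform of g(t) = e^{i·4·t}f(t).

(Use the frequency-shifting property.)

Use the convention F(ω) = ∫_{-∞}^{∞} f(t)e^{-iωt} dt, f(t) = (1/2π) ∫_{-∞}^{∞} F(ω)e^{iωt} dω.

F[g](ω) = \frac{i \sqrt{\pi} \left(4 - \omega\right) e^{- \frac{\left(\omega - 4\right)^{2}}{16}}}{16}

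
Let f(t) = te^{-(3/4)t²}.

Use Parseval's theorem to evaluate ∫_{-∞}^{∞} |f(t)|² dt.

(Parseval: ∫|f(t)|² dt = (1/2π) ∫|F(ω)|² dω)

∫|f(t)|² dt = \frac{\sqrt{6} \sqrt{\pi}}{9}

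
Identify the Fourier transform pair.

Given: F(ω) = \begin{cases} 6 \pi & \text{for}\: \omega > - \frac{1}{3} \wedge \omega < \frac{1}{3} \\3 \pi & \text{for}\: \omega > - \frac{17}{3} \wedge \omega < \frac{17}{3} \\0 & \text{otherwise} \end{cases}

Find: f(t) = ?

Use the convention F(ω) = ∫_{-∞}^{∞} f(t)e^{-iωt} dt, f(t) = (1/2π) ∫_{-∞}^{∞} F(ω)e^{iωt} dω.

f(t) = \frac{6 \sin{\left(3 t \right)} \cos{\left(\frac{8 t}{3} \right)}}{t}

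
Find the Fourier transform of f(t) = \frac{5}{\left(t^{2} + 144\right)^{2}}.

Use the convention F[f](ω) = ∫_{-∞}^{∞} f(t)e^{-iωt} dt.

F(ω) = \frac{5 \pi \left(12 \left|{\omega}\right| + 1\right) e^{- 12 \left|{\omega}\right|}}{3456}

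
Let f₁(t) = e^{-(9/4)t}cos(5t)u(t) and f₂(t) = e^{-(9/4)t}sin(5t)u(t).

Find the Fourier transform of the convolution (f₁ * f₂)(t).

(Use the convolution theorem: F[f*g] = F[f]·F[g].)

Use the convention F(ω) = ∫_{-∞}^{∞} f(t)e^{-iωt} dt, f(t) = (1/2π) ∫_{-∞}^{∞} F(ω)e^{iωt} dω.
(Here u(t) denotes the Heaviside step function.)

F[f₁*f₂](ω) = \frac{320 \left(4 i \omega + 9\right)}{\left(\left(4 i \omega + 9\right)^{2} + 400\right)^{2}}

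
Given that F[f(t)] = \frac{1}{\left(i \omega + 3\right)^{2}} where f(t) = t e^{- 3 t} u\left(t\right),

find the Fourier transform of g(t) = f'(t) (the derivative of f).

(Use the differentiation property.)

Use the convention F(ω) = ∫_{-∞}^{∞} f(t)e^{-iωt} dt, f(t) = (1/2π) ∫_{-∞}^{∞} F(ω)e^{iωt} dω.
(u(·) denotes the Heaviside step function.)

F[g](ω) = \frac{i \omega}{\left(i \omega + 3\right)^{2}}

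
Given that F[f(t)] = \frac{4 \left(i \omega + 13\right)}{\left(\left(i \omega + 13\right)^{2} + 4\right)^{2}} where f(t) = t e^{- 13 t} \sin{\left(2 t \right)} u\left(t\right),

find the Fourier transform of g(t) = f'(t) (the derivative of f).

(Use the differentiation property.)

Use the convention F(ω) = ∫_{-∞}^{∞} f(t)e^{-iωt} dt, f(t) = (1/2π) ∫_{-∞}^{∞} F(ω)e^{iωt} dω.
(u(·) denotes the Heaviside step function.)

F[g](ω) = \frac{4 i \omega \left(i \omega + 13\right)}{\left(\left(i \omega + 13\right)^{2} + 4\right)^{2}}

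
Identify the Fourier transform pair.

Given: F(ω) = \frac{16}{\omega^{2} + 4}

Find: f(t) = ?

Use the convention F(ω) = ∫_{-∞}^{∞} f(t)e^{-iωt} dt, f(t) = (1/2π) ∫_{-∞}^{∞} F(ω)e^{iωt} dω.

f(t) = 4 e^{- 2 \left|{t}\right|}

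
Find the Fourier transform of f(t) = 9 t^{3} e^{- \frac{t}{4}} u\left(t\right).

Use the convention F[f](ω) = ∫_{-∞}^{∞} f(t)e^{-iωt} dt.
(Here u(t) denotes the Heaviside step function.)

F(ω) = \frac{13824}{\left(4 i \omega + 1\right)^{4}}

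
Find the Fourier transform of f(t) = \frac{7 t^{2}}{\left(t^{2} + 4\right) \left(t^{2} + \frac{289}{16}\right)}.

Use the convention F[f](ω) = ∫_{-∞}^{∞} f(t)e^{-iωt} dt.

F(ω) = - \frac{224 \pi e^{- 2 \left|{\omega}\right|}}{225} + \frac{476 \pi e^{- \frac{17 \left|{\omega}\right|}{4}}}{225}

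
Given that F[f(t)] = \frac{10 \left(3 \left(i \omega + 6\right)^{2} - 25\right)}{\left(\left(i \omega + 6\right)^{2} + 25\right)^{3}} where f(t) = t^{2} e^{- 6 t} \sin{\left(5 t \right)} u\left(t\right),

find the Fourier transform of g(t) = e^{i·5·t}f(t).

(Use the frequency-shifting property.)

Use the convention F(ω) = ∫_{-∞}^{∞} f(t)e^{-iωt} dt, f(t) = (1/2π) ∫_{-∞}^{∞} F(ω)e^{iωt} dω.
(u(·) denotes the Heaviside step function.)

F[g](ω) = \frac{10 \left(3 \left(i \left(\omega - 5\right) + 6\right)^{2} - 25\right)}{\left(\left(i \left(\omega - 5\right) + 6\right)^{2} + 25\right)^{3}}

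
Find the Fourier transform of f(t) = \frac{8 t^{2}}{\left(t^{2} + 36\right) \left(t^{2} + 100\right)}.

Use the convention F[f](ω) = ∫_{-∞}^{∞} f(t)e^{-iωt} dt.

F(ω) = \frac{\pi \left(5 - 3 e^{4 \left|{\omega}\right|}\right) e^{- 10 \left|{\omega}\right|}}{4}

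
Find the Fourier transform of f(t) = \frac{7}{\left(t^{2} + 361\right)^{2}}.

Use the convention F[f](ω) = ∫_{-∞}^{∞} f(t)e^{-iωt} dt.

F(ω) = \frac{7 \pi \left(19 \left|{\omega}\right| + 1\right) e^{- 19 \left|{\omega}\right|}}{13718}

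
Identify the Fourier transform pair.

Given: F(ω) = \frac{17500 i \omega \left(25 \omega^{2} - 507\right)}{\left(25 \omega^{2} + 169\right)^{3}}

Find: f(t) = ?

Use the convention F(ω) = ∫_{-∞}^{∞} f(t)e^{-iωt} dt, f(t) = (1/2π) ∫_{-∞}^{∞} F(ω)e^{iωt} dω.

f(t) = 7 t e^{- \frac{13 \left|{t}\right|}{5}} \left|{t}\right|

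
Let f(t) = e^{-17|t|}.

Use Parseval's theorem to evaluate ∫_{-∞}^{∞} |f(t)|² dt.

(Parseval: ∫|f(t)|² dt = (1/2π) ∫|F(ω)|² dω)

∫|f(t)|² dt = \frac{1}{17}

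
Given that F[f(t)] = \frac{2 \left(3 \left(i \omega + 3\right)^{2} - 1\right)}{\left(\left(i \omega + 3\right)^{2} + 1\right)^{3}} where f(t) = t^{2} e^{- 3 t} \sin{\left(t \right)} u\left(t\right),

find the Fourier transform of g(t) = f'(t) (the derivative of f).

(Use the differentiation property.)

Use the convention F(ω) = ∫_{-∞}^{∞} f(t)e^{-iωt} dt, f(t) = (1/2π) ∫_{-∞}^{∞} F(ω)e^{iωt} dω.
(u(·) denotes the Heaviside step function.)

F[g](ω) = \frac{2 i \omega \left(3 \left(i \omega + 3\right)^{2} - 1\right)}{\left(\left(i \omega + 3\right)^{2} + 1\right)^{3}}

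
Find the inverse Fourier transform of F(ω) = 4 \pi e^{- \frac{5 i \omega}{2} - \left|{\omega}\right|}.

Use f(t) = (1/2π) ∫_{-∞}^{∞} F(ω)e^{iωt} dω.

f(t) = \frac{4}{\left(t - \frac{5}{2}\right)^{2} + 1}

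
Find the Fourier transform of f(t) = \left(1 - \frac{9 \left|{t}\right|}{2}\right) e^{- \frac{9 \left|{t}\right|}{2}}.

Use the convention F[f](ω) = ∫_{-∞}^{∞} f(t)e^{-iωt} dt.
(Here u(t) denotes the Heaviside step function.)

F(ω) = \frac{288 \omega^{2}}{\left(4 \omega^{2} + 81\right)^{2}}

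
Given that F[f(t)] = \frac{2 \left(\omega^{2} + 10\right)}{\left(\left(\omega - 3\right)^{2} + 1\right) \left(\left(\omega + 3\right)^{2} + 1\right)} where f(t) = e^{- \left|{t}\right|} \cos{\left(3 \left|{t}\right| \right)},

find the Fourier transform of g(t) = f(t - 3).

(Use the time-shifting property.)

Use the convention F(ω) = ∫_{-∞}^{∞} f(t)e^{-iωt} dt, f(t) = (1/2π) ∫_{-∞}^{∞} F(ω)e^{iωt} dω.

F[g](ω) = \frac{2 \left(\omega^{2} + 10\right) e^{- 3 i \omega}}{\omega^{4} - 16 \omega^{2} + 100}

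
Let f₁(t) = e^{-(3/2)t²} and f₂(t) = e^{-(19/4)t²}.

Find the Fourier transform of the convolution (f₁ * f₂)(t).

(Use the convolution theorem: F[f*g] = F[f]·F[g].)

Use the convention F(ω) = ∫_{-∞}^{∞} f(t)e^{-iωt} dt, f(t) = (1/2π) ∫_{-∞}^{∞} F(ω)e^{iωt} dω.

F[f₁*f₂](ω) = \frac{2 \sqrt{114} \pi e^{- \frac{25 \omega^{2}}{114}}}{57}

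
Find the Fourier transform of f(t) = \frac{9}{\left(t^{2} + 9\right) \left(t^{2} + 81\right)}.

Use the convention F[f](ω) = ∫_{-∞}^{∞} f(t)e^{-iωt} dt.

F(ω) = \frac{\pi \left(3 e^{6 \left|{\omega}\right|} - 1\right) e^{- 9 \left|{\omega}\right|}}{72}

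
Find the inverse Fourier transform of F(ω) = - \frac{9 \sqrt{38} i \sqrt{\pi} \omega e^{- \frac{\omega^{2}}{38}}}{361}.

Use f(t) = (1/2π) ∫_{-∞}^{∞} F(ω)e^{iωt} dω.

f(t) = 9 t e^{- \frac{19 t^{2}}{2}}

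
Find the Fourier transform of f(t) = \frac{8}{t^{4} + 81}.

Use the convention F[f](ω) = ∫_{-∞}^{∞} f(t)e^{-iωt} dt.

F(ω) = \frac{8 \pi e^{- \frac{3 \sqrt{2} \left|{\omega}\right|}{2}} \sin{\left(\frac{3 \sqrt{2} \left|{\omega}\right|}{2} + \frac{\pi}{4} \right)}}{27}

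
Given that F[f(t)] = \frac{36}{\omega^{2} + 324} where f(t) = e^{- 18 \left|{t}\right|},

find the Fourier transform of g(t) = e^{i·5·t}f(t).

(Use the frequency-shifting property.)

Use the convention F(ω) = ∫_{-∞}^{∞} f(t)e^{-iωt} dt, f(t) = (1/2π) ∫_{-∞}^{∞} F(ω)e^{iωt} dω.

F[g](ω) = \frac{36}{\left(\omega - 5\right)^{2} + 324}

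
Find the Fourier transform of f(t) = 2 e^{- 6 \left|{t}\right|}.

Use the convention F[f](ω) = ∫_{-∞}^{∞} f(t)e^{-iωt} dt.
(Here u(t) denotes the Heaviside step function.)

F(ω) = \frac{24}{\omega^{2} + 36}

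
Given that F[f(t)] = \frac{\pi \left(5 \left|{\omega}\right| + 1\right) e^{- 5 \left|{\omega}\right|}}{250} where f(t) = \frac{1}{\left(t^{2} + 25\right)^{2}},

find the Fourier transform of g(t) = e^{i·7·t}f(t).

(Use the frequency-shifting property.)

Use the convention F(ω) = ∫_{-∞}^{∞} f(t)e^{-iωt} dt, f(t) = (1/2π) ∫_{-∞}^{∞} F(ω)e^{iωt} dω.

F[g](ω) = \frac{\pi \left(5 \left|{\omega - 7}\right| + 1\right) e^{- 5 \left|{\omega - 7}\right|}}{250}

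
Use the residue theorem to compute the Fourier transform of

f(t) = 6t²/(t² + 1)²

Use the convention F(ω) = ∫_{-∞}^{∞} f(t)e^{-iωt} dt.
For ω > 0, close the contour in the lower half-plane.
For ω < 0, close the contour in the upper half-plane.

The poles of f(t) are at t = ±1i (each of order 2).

Let g(z) = f(z)e^{-iωz}; for large |z| the factor e^{-iωz} decays in the lower half-plane when ω > 0 and in the upper half-plane when ω < 0.

Case ω > 0 (lower half-plane, clockwise contour ⇒ F(ω) = -2πi·ΣRes):
  Res_{z = - i} g(z) = \frac{3 i \left(1 - \omega\right) e^{- \omega}}{2} (pole of order 2)
  F(ω) = -2πi·ΣRes = 3 \pi \left(1 - \omega\right) e^{- \omega}

Case ω < 0 (upper half-plane, counterclockwise contour ⇒ F(ω) = +2πi·ΣRes):
  Res_{z = i} g(z) = \frac{3 i \left(- \omega - 1\right) e^{\omega}}{2} (pole of order 2)
  F(ω) = 2πi·ΣRes = 3 \pi \left(\omega + 1\right) e^{\omega}

Both cases combine into a single formula in |ω|:

F(ω) = 3 \pi \left(1 - \left|{\omega}\right|\right) e^{- \left|{\omega}\right|}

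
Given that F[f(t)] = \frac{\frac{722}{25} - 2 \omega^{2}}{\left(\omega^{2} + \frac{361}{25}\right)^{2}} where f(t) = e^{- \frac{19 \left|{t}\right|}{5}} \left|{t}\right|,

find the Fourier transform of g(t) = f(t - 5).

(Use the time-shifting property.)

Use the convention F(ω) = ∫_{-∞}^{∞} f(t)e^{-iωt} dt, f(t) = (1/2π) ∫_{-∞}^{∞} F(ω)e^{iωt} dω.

F[g](ω) = \frac{50 \left(361 - 25 \omega^{2}\right) e^{- 5 i \omega}}{\left(25 \omega^{2} + 361\right)^{2}}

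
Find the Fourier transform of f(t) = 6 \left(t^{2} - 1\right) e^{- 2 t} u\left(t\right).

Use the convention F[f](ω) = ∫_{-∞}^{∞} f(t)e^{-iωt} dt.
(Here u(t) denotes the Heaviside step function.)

F(ω) = \frac{6 \left(2 i \omega - \left(i \omega + 2\right)^{3} + 4\right)}{\left(i \omega + 2\right)^{4}}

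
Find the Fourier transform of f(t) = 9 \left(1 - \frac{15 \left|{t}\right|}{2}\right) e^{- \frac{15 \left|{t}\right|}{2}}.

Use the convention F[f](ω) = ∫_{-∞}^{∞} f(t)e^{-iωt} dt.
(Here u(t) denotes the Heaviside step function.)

F(ω) = \frac{4320 \omega^{2}}{\left(4 \omega^{2} + 225\right)^{2}}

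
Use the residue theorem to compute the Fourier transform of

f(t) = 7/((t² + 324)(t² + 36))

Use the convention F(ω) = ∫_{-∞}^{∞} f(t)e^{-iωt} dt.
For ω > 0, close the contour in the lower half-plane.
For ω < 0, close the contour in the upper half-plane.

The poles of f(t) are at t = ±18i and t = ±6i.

Let g(z) = f(z)e^{-iωz}; for large |z| the factor e^{-iωz} decays in the lower half-plane when ω > 0 and in the upper half-plane when ω < 0.

Case ω > 0 (lower half-plane, clockwise contour ⇒ F(ω) = -2πi·ΣRes):
  Res_{z = - 18 i} g(z) = - \frac{7 i e^{- 18 \omega}}{10368}
  Res_{z = - 6 i} g(z) = \frac{7 i e^{- 6 \omega}}{3456}
  F(ω) = -2πi·ΣRes = \frac{7 \pi \left(3 e^{12 \omega} - 1\right) e^{- 18 \omega}}{5184}

Case ω < 0 (upper half-plane, counterclockwise contour ⇒ F(ω) = +2πi·ΣRes):
  Res_{z = 18 i} g(z) = \frac{7 i e^{18 \omega}}{10368}
  Res_{z = 6 i} g(z) = - \frac{7 i e^{6 \omega}}{3456}
  F(ω) = 2πi·ΣRes = \frac{7 \pi \left(3 - e^{12 \omega}\right) e^{6 \omega}}{5184}

Both cases combine into a single formula in |ω|:

F(ω) = \frac{7 \pi \left(3 e^{12 \left|{\omega}\right|} - 1\right) e^{- 18 \left|{\omega}\right|}}{5184}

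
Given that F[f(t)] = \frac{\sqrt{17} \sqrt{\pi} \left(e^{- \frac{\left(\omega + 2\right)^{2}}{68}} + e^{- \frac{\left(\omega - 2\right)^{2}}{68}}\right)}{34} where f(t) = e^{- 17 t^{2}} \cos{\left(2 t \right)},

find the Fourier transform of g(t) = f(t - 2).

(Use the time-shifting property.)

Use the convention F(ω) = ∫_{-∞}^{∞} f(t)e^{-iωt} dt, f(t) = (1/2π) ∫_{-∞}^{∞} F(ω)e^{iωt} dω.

F[g](ω) = \frac{\sqrt{17} \sqrt{\pi} \left(e^{\frac{2 \omega}{17}} + 1\right) e^{- \frac{\omega^{2}}{68} - \frac{\omega}{17} - 2 i \omega - \frac{1}{17}}}{34}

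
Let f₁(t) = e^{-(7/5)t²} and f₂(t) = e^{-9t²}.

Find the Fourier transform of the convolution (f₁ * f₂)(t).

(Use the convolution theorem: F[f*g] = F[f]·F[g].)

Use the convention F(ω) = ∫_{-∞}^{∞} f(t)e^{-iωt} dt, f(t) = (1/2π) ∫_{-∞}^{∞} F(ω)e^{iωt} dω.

F[f₁*f₂](ω) = \frac{\sqrt{35} \pi e^{- \frac{13 \omega^{2}}{63}}}{21}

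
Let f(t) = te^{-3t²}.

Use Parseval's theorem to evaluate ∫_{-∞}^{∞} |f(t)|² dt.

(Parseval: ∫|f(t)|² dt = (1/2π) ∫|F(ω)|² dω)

∫|f(t)|² dt = \frac{\sqrt{6} \sqrt{\pi}}{72}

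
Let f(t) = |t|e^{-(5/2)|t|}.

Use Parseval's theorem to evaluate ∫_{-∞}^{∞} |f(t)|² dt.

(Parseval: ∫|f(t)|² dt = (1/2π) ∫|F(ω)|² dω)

∫|f(t)|² dt = \frac{4}{125}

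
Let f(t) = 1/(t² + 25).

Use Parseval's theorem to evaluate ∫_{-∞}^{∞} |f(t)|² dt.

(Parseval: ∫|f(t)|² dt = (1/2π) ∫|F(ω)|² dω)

∫|f(t)|² dt = \frac{\pi}{250}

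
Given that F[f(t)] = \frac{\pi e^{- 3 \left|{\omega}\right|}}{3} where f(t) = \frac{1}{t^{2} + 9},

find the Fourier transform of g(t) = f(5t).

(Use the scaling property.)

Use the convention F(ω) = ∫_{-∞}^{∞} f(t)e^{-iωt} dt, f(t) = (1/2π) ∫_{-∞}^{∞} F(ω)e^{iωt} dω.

F[g](ω) = \frac{\pi e^{- \frac{3 \left|{\omega}\right|}{5}}}{15}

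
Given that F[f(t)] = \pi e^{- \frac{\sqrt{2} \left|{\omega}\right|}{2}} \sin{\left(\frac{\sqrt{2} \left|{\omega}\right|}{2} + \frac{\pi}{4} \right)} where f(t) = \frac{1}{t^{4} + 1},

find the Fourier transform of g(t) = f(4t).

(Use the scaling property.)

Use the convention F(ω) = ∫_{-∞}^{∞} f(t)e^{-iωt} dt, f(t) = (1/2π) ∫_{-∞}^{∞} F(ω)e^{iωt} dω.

F[g](ω) = \frac{\pi e^{- \frac{\sqrt{2} \left|{\omega}\right|}{8}} \sin{\left(\frac{\sqrt{2} \left|{\omega}\right|}{8} + \frac{\pi}{4} \right)}}{4}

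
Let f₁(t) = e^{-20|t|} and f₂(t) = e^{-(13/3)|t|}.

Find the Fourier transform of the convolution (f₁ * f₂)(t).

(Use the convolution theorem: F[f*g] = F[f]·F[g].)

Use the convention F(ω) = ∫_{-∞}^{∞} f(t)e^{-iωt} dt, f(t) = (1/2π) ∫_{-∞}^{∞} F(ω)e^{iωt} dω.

F[f₁*f₂](ω) = \frac{3120}{\left(\omega^{2} + 400\right) \left(9 \omega^{2} + 169\right)}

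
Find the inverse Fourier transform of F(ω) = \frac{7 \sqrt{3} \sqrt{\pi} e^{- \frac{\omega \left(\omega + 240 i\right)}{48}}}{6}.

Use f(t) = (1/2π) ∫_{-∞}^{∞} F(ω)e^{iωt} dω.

f(t) = 7 e^{- 12 \left(t - 5\right)^{2}}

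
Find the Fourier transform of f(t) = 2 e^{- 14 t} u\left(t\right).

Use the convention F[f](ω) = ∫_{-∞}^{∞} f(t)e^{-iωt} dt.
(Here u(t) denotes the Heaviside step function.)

F(ω) = \frac{2}{i \omega + 14}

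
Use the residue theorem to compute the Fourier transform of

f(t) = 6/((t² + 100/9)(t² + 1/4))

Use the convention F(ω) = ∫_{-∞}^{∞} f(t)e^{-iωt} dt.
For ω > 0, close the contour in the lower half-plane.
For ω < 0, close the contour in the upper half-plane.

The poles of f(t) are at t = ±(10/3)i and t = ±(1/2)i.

Let g(z) = f(z)e^{-iωz}; for large |z| the factor e^{-iωz} decays in the lower half-plane when ω > 0 and in the upper half-plane when ω < 0.

Case ω > 0 (lower half-plane, clockwise contour ⇒ F(ω) = -2πi·ΣRes):
  Res_{z = - \frac{10 i}{3}} g(z) = - \frac{162 i e^{- \frac{10 \omega}{3}}}{1955}
  Res_{z = - \frac{i}{2}} g(z) = \frac{216 i e^{- \frac{\omega}{2}}}{391}
  F(ω) = -2πi·ΣRes = \frac{432 \pi e^{- \frac{\omega}{2}}}{391} - \frac{324 \pi e^{- \frac{10 \omega}{3}}}{1955}

Case ω < 0 (upper half-plane, counterclockwise contour ⇒ F(ω) = +2πi·ΣRes):
  Res_{z = \frac{10 i}{3}} g(z) = \frac{162 i e^{\frac{10 \omega}{3}}}{1955}
  Res_{z = \frac{i}{2}} g(z) = - \frac{216 i e^{\frac{\omega}{2}}}{391}
  F(ω) = 2πi·ΣRes = \frac{108 \pi \left(- 3 e^{\frac{10 \omega}{3}} + 20 e^{\frac{\omega}{2}}\right)}{1955}

Both cases combine into a single formula in |ω|:

F(ω) = \frac{432 \pi e^{- \frac{\left|{\omega}\right|}{2}}}{391} - \frac{324 \pi e^{- \frac{10 \left|{\omega}\right|}{3}}}{1955}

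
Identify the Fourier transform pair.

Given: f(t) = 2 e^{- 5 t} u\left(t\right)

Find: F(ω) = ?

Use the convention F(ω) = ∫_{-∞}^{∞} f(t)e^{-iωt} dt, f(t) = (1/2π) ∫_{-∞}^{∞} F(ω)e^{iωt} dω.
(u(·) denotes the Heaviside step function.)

F(ω) = \frac{2}{i \omega + 5}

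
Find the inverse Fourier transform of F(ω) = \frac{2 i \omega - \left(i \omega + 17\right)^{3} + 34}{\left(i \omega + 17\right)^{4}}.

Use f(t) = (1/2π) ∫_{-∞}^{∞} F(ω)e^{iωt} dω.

f(t) = \left(t^{2} - 1\right) e^{- 17 t} u\left(t\right)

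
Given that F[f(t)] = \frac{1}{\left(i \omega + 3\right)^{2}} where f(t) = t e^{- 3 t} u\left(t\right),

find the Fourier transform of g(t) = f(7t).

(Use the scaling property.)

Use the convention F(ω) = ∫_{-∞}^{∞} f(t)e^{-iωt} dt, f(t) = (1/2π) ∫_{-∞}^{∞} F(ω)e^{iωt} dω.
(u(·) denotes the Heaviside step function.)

F[g](ω) = \frac{7}{\left(i \omega + 21\right)^{2}}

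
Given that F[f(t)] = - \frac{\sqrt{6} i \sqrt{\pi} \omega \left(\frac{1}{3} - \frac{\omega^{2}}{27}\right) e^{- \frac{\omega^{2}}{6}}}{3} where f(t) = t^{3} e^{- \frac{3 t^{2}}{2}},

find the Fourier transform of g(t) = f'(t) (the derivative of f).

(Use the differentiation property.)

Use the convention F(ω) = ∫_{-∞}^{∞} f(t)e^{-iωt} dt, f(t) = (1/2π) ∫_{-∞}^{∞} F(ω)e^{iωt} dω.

F[g](ω) = \frac{\sqrt{6} \sqrt{\pi} \omega^{2} \left(9 - \omega^{2}\right) e^{- \frac{\omega^{2}}{6}}}{81}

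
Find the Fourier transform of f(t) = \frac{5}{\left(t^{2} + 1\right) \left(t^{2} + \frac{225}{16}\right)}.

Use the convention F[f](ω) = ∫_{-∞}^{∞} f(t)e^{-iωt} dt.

F(ω) = \frac{80 \pi e^{- \left|{\omega}\right|}}{209} - \frac{64 \pi e^{- \frac{15 \left|{\omega}\right|}{4}}}{627}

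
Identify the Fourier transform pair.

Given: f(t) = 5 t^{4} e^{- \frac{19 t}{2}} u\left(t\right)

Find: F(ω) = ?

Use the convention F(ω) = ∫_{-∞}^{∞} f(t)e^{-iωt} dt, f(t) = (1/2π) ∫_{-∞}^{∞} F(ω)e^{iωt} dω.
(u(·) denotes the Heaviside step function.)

F(ω) = \frac{3840}{\left(2 i \omega + 19\right)^{5}}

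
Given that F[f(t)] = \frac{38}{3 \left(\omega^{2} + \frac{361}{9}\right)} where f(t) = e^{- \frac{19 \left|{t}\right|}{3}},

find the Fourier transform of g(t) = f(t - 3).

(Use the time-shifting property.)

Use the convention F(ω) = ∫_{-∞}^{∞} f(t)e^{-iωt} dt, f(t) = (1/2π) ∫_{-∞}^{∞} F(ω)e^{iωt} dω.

F[g](ω) = \frac{114 e^{- 3 i \omega}}{9 \omega^{2} + 361}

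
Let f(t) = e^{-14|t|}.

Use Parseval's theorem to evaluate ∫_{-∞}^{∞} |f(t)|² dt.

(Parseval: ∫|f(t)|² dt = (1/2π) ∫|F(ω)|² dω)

∫|f(t)|² dt = \frac{1}{14}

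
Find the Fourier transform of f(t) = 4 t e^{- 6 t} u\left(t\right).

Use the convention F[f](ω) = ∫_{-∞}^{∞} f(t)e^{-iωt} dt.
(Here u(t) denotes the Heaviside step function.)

F(ω) = \frac{4}{\left(i \omega + 6\right)^{2}}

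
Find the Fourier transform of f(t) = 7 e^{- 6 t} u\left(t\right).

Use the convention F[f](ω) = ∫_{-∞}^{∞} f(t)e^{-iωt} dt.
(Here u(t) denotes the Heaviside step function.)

F(ω) = \frac{7}{i \omega + 6}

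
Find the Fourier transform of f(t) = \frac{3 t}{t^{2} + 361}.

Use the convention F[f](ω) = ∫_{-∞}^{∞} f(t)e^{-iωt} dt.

F(ω) = - 3 i \pi e^{- 19 \left|{\omega}\right|} \operatorname{sign}{\left(\omega \right)}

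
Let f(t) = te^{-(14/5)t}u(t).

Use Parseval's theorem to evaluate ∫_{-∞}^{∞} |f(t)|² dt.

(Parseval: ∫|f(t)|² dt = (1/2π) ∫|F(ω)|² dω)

∫|f(t)|² dt = \frac{125}{10976}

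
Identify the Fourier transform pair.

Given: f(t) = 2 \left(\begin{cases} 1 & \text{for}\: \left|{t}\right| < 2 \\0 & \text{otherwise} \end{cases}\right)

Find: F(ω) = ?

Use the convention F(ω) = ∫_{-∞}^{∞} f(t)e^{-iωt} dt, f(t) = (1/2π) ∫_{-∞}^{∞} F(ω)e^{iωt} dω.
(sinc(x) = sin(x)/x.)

F(ω) = 8 \operatorname{sinc}{\left(2 \omega \right)}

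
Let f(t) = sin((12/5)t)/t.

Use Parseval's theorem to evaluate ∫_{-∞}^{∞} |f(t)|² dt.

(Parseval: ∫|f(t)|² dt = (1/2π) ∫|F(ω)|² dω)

∫|f(t)|² dt = \frac{12 \pi}{5}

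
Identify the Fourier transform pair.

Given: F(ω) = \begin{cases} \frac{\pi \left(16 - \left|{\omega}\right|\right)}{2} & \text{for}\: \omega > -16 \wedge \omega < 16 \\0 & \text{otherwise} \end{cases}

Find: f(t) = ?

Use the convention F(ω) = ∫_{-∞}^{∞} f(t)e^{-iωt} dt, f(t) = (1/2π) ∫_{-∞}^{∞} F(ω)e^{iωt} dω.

f(t) = \frac{\sin^{2}{\left(8 t \right)}}{t^{2}}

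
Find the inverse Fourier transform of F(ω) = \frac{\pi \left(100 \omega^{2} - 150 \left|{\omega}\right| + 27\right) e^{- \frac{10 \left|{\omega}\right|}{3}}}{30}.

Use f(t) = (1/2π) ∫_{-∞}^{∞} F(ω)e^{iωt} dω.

f(t) = \frac{8 t^{4}}{\left(t^{2} + \frac{100}{9}\right)^{3}}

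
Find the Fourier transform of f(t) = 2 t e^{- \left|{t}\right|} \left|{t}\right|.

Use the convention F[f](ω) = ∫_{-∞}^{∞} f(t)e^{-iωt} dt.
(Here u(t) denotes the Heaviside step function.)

F(ω) = \frac{8 i \omega \left(\omega^{2} - 3\right)}{\left(\omega^{2} + 1\right)^{3}}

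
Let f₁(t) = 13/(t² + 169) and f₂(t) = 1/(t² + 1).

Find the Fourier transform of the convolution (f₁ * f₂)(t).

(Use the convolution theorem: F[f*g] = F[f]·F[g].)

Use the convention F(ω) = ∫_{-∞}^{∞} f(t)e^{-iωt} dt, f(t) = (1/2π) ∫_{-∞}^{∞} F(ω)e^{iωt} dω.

F[f₁*f₂](ω) = \pi^{2} e^{- 14 \left|{\omega}\right|}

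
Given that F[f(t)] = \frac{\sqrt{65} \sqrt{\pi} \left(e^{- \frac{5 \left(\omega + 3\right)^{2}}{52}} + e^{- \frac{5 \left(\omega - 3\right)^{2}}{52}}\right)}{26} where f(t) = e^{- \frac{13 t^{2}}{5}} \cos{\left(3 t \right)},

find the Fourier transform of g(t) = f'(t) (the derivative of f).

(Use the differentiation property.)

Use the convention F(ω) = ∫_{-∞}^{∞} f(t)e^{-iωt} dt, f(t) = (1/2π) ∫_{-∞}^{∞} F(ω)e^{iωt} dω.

F[g](ω) = \frac{\sqrt{65} i \sqrt{\pi} \omega \left(e^{\frac{15 \omega}{13}} + 1\right) e^{- \frac{5 \omega^{2}}{52} - \frac{15 \omega}{26} - \frac{45}{52}}}{26}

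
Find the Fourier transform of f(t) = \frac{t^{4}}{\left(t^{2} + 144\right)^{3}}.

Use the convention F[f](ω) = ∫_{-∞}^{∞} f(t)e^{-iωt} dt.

F(ω) = \frac{\pi \left(48 \omega^{2} - 20 \left|{\omega}\right| + 1\right) e^{- 12 \left|{\omega}\right|}}{32}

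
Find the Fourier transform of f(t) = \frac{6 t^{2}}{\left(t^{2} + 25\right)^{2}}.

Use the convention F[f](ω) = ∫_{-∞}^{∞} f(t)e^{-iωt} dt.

F(ω) = \frac{3 \pi \left(1 - 5 \left|{\omega}\right|\right) e^{- 5 \left|{\omega}\right|}}{5}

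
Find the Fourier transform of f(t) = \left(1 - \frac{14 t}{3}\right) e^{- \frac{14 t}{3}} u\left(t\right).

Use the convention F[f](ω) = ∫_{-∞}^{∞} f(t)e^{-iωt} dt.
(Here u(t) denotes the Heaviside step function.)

F(ω) = \frac{9 i \omega}{- 9 \omega^{2} + 84 i \omega + 196}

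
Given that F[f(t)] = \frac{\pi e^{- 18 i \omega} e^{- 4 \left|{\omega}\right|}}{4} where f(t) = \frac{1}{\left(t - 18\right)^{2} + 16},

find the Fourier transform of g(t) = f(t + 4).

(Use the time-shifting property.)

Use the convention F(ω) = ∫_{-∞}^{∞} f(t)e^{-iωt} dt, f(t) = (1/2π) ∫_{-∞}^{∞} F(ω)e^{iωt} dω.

F[g](ω) = \frac{\pi e^{- 14 i \omega - 4 \left|{\omega}\right|}}{4}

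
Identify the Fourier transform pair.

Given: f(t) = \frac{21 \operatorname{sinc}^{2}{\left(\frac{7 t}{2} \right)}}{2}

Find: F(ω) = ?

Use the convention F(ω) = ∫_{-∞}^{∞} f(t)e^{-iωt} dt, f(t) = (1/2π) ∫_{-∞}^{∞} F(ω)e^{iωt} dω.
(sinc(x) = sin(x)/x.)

F(ω) = \begin{cases} \frac{3 \pi \left(7 - \left|{\omega}\right|\right)}{7} & \text{for}\: \omega > -7 \wedge \omega < 7 \\0 & \text{otherwise} \end{cases}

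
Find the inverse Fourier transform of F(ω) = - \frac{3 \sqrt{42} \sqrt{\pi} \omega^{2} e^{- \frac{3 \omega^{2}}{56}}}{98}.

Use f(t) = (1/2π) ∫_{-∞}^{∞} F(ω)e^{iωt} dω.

f(t) = 2 \left(\frac{56 t^{2}}{3} - 2\right) e^{- \frac{14 t^{2}}{3}}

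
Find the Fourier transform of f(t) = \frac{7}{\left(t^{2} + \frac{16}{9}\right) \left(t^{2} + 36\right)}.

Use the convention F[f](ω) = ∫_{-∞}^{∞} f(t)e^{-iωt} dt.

F(ω) = - \frac{3 \pi e^{- 6 \left|{\omega}\right|}}{88} + \frac{27 \pi e^{- \frac{4 \left|{\omega}\right|}{3}}}{176}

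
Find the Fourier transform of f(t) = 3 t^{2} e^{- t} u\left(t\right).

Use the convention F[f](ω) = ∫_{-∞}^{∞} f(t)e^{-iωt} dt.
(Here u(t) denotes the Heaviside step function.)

F(ω) = \frac{6}{\left(i \omega + 1\right)^{3}}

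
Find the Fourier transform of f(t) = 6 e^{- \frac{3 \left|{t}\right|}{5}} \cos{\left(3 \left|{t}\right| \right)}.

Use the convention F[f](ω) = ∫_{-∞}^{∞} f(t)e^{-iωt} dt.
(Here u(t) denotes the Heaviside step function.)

F(ω) = \frac{180 \left(25 \omega^{2} + 234\right)}{625 \omega^{4} - 10800 \omega^{2} + 54756}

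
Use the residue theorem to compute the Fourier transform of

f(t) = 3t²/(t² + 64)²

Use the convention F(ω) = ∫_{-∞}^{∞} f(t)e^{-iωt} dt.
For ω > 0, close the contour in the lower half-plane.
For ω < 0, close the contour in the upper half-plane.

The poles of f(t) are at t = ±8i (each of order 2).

Let g(z) = f(z)e^{-iωz}; for large |z| the factor e^{-iωz} decays in the lower half-plane when ω > 0 and in the upper half-plane when ω < 0.

Case ω > 0 (lower half-plane, clockwise contour ⇒ F(ω) = -2πi·ΣRes):
  Res_{z = - 8 i} g(z) = \frac{3 i \left(1 - 8 \omega\right) e^{- 8 \omega}}{32} (pole of order 2)
  F(ω) = -2πi·ΣRes = \frac{3 \pi \left(1 - 8 \omega\right) e^{- 8 \omega}}{16}

Case ω < 0 (upper half-plane, counterclockwise contour ⇒ F(ω) = +2πi·ΣRes):
  Res_{z = 8 i} g(z) = \frac{3 i \left(- 8 \omega - 1\right) e^{8 \omega}}{32} (pole of order 2)
  F(ω) = 2πi·ΣRes = \frac{3 \pi \left(8 \omega + 1\right) e^{8 \omega}}{16}

Both cases combine into a single formula in |ω|:

F(ω) = \frac{3 \pi \left(1 - 8 \left|{\omega}\right|\right) e^{- 8 \left|{\omega}\right|}}{16}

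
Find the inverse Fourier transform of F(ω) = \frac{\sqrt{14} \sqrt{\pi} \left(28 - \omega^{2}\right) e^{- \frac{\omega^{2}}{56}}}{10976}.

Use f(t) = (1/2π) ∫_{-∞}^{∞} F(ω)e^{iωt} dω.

f(t) = t^{2} e^{- 14 t^{2}}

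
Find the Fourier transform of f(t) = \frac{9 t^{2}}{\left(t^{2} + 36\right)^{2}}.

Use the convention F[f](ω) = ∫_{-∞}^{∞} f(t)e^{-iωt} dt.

F(ω) = \frac{3 \pi \left(1 - 6 \left|{\omega}\right|\right) e^{- 6 \left|{\omega}\right|}}{4}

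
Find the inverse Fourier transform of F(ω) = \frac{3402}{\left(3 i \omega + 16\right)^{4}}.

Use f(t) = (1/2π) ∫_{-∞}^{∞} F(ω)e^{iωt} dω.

f(t) = 7 t^{3} e^{- \frac{16 t}{3}} u\left(t\right)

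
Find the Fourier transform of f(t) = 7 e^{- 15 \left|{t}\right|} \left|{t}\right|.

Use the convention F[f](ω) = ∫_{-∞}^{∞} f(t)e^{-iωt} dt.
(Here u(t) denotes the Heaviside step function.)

F(ω) = \frac{14 \left(225 - \omega^{2}\right)}{\left(\omega^{2} + 225\right)^{2}}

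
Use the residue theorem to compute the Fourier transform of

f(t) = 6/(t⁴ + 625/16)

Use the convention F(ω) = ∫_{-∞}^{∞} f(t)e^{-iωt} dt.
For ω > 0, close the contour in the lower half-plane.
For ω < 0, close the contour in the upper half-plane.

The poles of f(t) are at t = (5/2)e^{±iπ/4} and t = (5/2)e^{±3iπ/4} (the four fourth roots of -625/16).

Let g(z) = f(z)e^{-iωz}; for large |z| the factor e^{-iωz} decays in the lower half-plane when ω > 0 and in the upper half-plane when ω < 0.

Case ω > 0 (lower half-plane, clockwise contour ⇒ F(ω) = -2πi·ΣRes):
  Res_{z = - \frac{5 \sqrt{2}}{4} - \frac{5 \sqrt{2} i}{4}} g(z) = \frac{6 \sqrt{2} \left(1 + i\right) e^{\frac{5 \sqrt{2} \omega \left(-1 + i\right)}{4}}}{125}
  Res_{z = \frac{5 \sqrt{2}}{4} - \frac{5 \sqrt{2} i}{4}} g(z) = \frac{6 \sqrt{2} \left(-1 + i\right) e^{- \frac{5 \sqrt{2} \omega \left(1 + i\right)}{4}}}{125}
  F(ω) = -2πi·ΣRes = \frac{12 \sqrt{2} \pi \left(\left(1 - i\right) e^{\frac{5 \sqrt{2} i \omega}{2}} + 1 + i\right) e^{- \frac{5 \sqrt{2} \omega \left(1 + i\right)}{4}}}{125} = \frac{48 \pi e^{- \frac{5 \sqrt{2} \omega}{4}} \sin{\left(\frac{5 \sqrt{2} \omega}{4} + \frac{\pi}{4} \right)}}{125}

Case ω < 0 (upper half-plane, counterclockwise contour ⇒ F(ω) = +2πi·ΣRes):
  Res_{z = \frac{5 \sqrt{2}}{4} + \frac{5 \sqrt{2} i}{4}} g(z) = - \frac{6 \sqrt{2} \left(1 + i\right) e^{\frac{5 \sqrt{2} \omega \left(1 - i\right)}{4}}}{125}
  Res_{z = - \frac{5 \sqrt{2}}{4} + \frac{5 \sqrt{2} i}{4}} g(z) = \frac{6 \sqrt{2} \left(1 - i\right) e^{\frac{5 \sqrt{2} \omega \left(1 + i\right)}{4}}}{125}
  F(ω) = 2πi·ΣRes = - \frac{12 \sqrt{2} i \pi \left(\left(1 + i\right) e^{\frac{5 \sqrt{2} \omega \left(1 - i\right)}{4}} - \left(1 - i\right) e^{\frac{5 \sqrt{2} \omega \left(1 + i\right)}{4}}\right)}{125} = \frac{48 \pi e^{\frac{5 \sqrt{2} \omega}{4}} \cos{\left(\frac{5 \sqrt{2} \omega}{4} + \frac{\pi}{4} \right)}}{125}

Both cases combine into a single formula in |ω|:

F(ω) = \frac{48 \pi e^{- \frac{5 \sqrt{2} \left|{\omega}\right|}{4}} \sin{\left(\frac{5 \sqrt{2} \left|{\omega}\right|}{4} + \frac{\pi}{4} \right)}}{125}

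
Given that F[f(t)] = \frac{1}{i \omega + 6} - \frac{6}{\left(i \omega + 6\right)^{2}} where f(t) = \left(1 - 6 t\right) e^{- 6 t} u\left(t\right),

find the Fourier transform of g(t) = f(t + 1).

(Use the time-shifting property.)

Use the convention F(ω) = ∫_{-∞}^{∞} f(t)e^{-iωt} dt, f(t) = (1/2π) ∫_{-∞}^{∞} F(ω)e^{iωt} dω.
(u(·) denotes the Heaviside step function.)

F[g](ω) = \frac{i \omega e^{i \omega}}{- \omega^{2} + 12 i \omega + 36}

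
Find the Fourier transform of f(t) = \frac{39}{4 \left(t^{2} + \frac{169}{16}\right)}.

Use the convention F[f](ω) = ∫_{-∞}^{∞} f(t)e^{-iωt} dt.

F(ω) = 3 \pi e^{- \frac{13 \left|{\omega}\right|}{4}}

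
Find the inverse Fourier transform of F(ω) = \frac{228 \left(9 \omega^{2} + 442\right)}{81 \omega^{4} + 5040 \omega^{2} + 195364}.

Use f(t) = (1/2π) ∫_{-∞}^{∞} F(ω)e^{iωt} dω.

f(t) = 2 e^{- \frac{19 \left|{t}\right|}{3}} \cos{\left(3 \left|{t}\right| \right)}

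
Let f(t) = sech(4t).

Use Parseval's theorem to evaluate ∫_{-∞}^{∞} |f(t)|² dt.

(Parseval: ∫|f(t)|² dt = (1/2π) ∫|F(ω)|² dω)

∫|f(t)|² dt = \frac{1}{2}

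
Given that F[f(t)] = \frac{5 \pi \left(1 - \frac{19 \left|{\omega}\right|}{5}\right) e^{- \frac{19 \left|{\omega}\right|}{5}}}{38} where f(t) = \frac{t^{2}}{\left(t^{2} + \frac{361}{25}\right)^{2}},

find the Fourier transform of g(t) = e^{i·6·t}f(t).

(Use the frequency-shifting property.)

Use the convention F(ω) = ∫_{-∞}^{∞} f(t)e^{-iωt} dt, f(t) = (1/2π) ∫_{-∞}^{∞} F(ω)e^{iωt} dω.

F[g](ω) = \frac{\pi \left(5 - 19 \left|{\omega - 6}\right|\right) e^{- \frac{19 \left|{\omega - 6}\right|}{5}}}{38}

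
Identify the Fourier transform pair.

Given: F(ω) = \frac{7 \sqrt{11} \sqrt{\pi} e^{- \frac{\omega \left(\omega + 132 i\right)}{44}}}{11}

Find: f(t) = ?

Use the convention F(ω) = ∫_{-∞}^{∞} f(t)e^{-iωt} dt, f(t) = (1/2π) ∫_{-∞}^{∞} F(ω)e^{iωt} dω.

f(t) = 7 e^{- 11 \left(t - 3\right)^{2}}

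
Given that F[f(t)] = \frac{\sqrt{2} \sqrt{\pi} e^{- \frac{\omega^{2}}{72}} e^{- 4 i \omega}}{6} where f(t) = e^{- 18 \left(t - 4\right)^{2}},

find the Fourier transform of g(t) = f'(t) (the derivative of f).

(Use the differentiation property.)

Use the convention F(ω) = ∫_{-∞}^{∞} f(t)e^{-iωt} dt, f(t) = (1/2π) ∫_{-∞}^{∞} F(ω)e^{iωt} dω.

F[g](ω) = \frac{\sqrt{2} i \sqrt{\pi} \omega e^{- \frac{\omega \left(\omega + 288 i\right)}{72}}}{6}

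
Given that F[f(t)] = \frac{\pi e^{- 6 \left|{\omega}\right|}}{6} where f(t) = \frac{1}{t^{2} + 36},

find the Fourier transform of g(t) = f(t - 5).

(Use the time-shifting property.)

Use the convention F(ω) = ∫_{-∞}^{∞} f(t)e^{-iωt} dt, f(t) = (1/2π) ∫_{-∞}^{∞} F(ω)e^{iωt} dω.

F[g](ω) = \frac{\pi e^{- 5 i \omega - 6 \left|{\omega}\right|}}{6}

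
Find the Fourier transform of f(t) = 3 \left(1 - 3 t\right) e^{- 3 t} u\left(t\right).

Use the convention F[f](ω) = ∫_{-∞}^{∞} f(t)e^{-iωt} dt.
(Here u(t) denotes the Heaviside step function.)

F(ω) = \frac{3 i \omega}{- \omega^{2} + 6 i \omega + 9}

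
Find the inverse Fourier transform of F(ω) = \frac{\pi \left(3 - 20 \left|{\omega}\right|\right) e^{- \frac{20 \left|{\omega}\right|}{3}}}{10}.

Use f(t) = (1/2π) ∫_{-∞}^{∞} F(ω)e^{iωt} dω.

f(t) = \frac{4 t^{2}}{\left(t^{2} + \frac{400}{9}\right)^{2}}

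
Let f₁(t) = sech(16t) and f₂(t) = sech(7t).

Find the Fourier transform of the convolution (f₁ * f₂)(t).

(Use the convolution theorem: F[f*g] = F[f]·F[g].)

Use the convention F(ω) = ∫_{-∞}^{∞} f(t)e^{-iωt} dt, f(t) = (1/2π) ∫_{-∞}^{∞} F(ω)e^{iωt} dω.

F[f₁*f₂](ω) = \frac{\pi^{2}}{112 \cosh{\left(\frac{\pi \omega}{32} \right)} \cosh{\left(\frac{\pi \omega}{14} \right)}}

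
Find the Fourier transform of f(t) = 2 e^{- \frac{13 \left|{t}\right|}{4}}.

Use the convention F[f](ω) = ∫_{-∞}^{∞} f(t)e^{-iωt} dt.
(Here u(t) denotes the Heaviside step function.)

F(ω) = \frac{208}{16 \omega^{2} + 169}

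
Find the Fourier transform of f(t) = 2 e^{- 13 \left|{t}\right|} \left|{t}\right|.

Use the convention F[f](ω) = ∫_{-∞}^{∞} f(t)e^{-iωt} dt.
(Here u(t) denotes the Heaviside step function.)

F(ω) = \frac{4 \left(169 - \omega^{2}\right)}{\left(\omega^{2} + 169\right)^{2}}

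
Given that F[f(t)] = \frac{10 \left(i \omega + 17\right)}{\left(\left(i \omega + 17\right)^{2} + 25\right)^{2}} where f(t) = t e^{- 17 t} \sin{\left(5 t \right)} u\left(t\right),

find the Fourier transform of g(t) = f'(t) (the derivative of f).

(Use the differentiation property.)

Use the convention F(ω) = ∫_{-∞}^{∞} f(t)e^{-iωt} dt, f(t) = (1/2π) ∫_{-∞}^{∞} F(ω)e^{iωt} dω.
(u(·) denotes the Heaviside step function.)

F[g](ω) = \frac{10 i \omega \left(i \omega + 17\right)}{\left(\left(i \omega + 17\right)^{2} + 25\right)^{2}}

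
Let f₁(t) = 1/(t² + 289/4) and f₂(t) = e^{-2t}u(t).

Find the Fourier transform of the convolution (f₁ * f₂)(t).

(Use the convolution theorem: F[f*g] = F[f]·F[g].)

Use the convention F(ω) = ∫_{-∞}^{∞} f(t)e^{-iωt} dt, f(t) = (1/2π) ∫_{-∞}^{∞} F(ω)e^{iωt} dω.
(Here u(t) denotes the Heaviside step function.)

F[f₁*f₂](ω) = \frac{2 \pi e^{- \frac{17 \left|{\omega}\right|}{2}}}{17 \left(i \omega + 2\right)}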